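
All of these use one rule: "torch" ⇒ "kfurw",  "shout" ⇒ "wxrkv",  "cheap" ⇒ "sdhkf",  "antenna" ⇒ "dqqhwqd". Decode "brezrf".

cowboy

Read the word backwards and shift each letter +3.
Undoing it on brezrf: shift back: b−3=y, r−3=o, e−3=b, z−3=w, r−3=o, f−3=c → yobwoc; then reverse → cowboy.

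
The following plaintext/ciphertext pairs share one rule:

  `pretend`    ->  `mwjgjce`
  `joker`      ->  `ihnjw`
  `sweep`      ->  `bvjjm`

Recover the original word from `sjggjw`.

This is an affine cipher: with a=0,…,z=25, each position x becomes (5x+15) mod 26.
Undoing it on sjggjw: s(18)→21·(18−15)≡11=l; j(9)→21·(9−15)≡4=e; g(6)→21·(6−15)≡19=t; g(6)→21·(6−15)≡19=t; j(9)→21·(9−15)≡4=e; w(22)→21·(22−15)≡17=r (all mod 26).

letter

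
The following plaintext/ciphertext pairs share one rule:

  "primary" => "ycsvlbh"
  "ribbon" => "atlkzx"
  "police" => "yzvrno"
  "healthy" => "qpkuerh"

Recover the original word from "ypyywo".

people

Shifts by position in primary: pos 0: p→y (+9), pos 1: r→c (+11), pos 2: i→s (+10), pos 3: m→v (+9), pos 4: a→l (+11), pos 5: r→b (+10) — repeating every 3. The shifts repeat in a cycle of length 3: positions 0,1,… shift by +9, +11, +10, then the pattern repeats.
Reversing it on ypyywo: y−9=p, p−11=e, y−10=o, y−9=p, w−11=l, o−10=e.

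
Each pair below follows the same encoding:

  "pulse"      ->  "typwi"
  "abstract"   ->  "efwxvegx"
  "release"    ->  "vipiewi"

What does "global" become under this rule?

kpsfep

This is a Caesar cipher with shift 4.
For global: g+4=k, l+4=p, o+4=s, b+4=f, a+4=e, l+4=p.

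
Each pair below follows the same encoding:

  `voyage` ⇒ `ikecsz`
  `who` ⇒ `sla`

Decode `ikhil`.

hedge

The output letters match the input read backwards, each shifted +4: voyage reversed is egayov. Two steps: reverse the string, then apply a Caesar shift of +4.
Decoding ikhil: shift back: i−4=e, k−4=g, h−4=d, i−4=e, l−4=h → egdeh; then reverse → hedge.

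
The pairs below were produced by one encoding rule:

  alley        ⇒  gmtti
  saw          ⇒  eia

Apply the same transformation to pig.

The output letters match the input read backwards, each shifted +8: alley reversed is yella. The word is reversed, then every letter is shifted forward by 8.
For pig: reverse → gip; then shift: g+8=o, i+8=q, p+8=x.

oqx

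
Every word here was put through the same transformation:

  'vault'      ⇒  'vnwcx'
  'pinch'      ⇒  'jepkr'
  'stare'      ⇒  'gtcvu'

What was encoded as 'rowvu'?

The output letters match the input read backwards, each shifted +2: vault reversed is tluav. Read the word backwards and shift each letter +2.
Decoding rowvu: shift back: r−2=p, o−2=m, w−2=u, v−2=t, u−2=s → pmuts; then reverse → stump.

stump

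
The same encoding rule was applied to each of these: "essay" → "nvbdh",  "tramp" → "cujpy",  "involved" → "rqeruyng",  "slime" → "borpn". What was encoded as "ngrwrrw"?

edition

It's a Vigenère-style cipher with numeric key [9,3]: position i shifts by key[i mod 2].
Reversing it on ngrwrrw: n−9=e, g−3=d, r−9=i, w−3=t, r−9=i, r−3=o, w−9=n.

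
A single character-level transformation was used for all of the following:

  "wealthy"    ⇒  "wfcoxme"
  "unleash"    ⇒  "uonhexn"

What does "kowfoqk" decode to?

In wealthy: w→w is +0, e→f is +1, a→c is +2, l→o is +3 — the shift increases by 1 each position. Letter i (0-indexed) is shifted by i+0, so successive shifts are 0, 1, 2, ….
Undoing it on kowfoqk: k−0=k, o−1=n, w−2=u, f−3=c, o−4=k, q−5=l, k−6=e.

knuckle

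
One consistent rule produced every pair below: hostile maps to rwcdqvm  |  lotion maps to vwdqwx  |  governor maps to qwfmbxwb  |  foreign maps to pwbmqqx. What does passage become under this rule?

zicciqm

The shift depends on letter class: consonant h→r is +10, but vowel o→w is +8. The rule splits by letter class: vowels +8, consonants +10.
On passage: p(cons)+10=z, a(vowel)+8=i, s(cons)+10=c, s(cons)+10=c, a(vowel)+8=i, g(cons)+10=q, e(vowel)+8=m.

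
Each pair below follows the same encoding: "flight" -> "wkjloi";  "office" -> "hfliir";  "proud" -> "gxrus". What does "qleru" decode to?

The output letters match the input read backwards, each shifted +3: flight reversed is thgilf. Read the word backwards and shift each letter +3.
Reversing it on qleru: shift back: q−3=n, l−3=i, e−3=b, r−3=o, u−3=r → nibor; then reverse → robin.

robin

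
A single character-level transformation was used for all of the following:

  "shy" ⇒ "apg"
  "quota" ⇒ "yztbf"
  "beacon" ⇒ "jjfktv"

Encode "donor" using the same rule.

The shift depends on letter class: consonant s→a is +8, but vowel u→z is +5. The rule splits by letter class: vowels +5, consonants +8.
Applying it to donor: d(cons)+8=l, o(vowel)+5=t, n(cons)+8=v, o(vowel)+5=t, r(cons)+8=z.

ltvtz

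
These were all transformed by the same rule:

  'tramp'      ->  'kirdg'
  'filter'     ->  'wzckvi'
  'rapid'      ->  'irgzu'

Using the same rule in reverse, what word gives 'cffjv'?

Compare letters: t→k is +17, r→i is +17, a→r is +17 — a constant shift. Each letter is shifted forward by 17 in the alphabet (a Caesar shift of +17).
Decoding cffjv: c−17=l, f−17=o, f−17=o, j−17=s, v−17=e.

loose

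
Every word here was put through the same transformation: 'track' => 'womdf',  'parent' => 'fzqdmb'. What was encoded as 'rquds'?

grief

The output letters match the input read backwards, each shifted +12: track reversed is kcart. Two steps: reverse the string, then apply a Caesar shift of +12.
Reversing it on rquds: shift back: r−12=f, q−12=e, u−12=i, d−12=r, s−12=g → feirg; then reverse → grief.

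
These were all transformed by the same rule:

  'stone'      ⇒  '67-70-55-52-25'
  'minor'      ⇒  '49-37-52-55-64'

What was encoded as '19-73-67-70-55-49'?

custom

s(#19)→67 and t(#20)→70: differences scale by 3, so n = 3·pos + 10. The formula is n = 3×(alphabet index, a=1) + 10.
Reversing it on 19-73-67-70-55-49: 19→(19−10)÷3=3=c, 73→(73−10)÷3=21=u, 67→(67−10)÷3=19=s, 70→(70−10)÷3=20=t, 55→(55−10)÷3=15=o, 49→(49−10)÷3=13=m.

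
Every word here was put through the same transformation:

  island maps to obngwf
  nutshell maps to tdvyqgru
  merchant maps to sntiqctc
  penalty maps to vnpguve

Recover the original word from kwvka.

enter

A repeating key of period 3 is used — shifts +6, +9, +2 over and over.
Reversing it on kwvka: k−6=e, w−9=n, v−2=t, k−6=e, a−9=r.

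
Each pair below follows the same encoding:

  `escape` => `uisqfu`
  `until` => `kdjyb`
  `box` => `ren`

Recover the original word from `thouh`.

dryer

Compare letters: e→u is +16, s→i is +16, c→s is +16 — a constant shift. It's a constant shift of +16 (ROT16).
Decoding thouh: t−16=d, h−16=r, o−16=y, u−16=e, h−16=r.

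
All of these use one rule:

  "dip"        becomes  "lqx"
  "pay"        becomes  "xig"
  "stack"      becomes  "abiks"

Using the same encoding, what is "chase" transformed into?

Compare letters: d→l is +8, i→q is +8, p→x is +8 — a constant shift. Each letter is shifted forward by 8 in the alphabet (a Caesar shift of +8).
On chase: c+8=k, h+8=p, a+8=i, s+8=a, e+8=m.

kpiam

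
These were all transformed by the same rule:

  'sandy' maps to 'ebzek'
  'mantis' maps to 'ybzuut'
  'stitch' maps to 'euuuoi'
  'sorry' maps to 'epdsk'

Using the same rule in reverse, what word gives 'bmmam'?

plaza

The shifts repeat in a cycle of length 2: positions 0,1,… shift by +12, +1, then the pattern repeats.
Reversing it on bmmam: b−12=p, m−1=l, m−12=a, a−1=z, m−12=a.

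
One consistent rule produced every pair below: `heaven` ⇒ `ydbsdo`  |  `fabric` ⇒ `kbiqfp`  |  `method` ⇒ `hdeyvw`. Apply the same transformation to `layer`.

abndq

This is an affine cipher: with a=0,…,z=25, each position x becomes (7x+1) mod 26.
Applying it to layer: l(11)→7·11+1≡0=a; a(0)→7·0+1≡1=b; y(24)→7·24+1≡13=n; e(4)→7·4+1≡3=d; r(17)→7·17+1≡16=q (all mod 26).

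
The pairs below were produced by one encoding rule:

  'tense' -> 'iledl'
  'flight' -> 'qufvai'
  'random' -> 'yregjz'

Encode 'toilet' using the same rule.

ijfuli

t(19)→i(8) and e(4)→l(11) fit y≡5x+17 (mod 26); the inverse of 5 mod 26 is 21. Treating letters as 0–25, the rule is x ↦ 5x + 17 (mod 26).
On toilet: t(19)→5·19+17≡8=i; o(14)→5·14+17≡9=j; i(8)→5·8+17≡5=f; l(11)→5·11+17≡20=u; e(4)→5·4+17≡11=l; t(19)→5·19+17≡8=i (all mod 26).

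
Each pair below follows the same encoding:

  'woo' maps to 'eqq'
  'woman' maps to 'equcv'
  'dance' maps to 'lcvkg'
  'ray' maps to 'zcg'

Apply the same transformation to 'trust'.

Vowels shift forward by 2 and consonants shift forward by 8.
On trust: t(cons)+8=b, r(cons)+8=z, u(vowel)+2=w, s(cons)+8=a, t(cons)+8=b.

bzwab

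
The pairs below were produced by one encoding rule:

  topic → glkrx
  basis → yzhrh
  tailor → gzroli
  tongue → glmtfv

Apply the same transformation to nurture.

Each letter's alphabet position (a=0..z=25) is mapped through 25·x+25 mod 26 — an affine cipher.
On nurture: n(13)→25·13+25≡12=m; u(20)→25·20+25≡5=f; r(17)→25·17+25≡8=i; t(19)→25·19+25≡6=g; u(20)→25·20+25≡5=f; r(17)→25·17+25≡8=i; e(4)→25·4+25≡21=v (all mod 26).

mfigfiv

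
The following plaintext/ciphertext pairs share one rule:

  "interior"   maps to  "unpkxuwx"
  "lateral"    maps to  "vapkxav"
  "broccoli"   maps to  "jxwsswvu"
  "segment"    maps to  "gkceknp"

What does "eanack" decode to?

manage

Each letter's alphabet position (a=0..z=25) is mapped through 9·x+0 mod 26 — an affine cipher.
Reversing it on eanack: e(4)→3·(4−0)≡12=m; a(0)→3·(0−0)≡0=a; n(13)→3·(13−0)≡13=n; a(0)→3·(0−0)≡0=a; c(2)→3·(2−0)≡6=g; k(10)→3·(10−0)≡4=e (all mod 26).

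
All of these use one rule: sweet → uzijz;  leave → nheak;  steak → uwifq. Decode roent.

plain

The shift increases by 1 at each position, starting from +2: 2, 3, 4, ….
Decoding roent: r−2=p, o−3=l, e−4=a, n−5=i, t−6=n.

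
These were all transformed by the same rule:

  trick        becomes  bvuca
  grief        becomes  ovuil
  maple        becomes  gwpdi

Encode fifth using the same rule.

lulbr

Each letter's alphabet position (a=0..z=25) is mapped through 3·x+22 mod 26 — an affine cipher.
On fifth: f(5)→3·5+22≡11=l; i(8)→3·8+22≡20=u; f(5)→3·5+22≡11=l; t(19)→3·19+22≡1=b; h(7)→3·7+22≡17=r (all mod 26).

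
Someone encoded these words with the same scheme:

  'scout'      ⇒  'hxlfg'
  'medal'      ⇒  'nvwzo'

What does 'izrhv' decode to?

Letters are reflected about the middle of the alphabet (position → 25−position): Atbash.
Undoing it on izrhv: i↔r, z↔a, r↔i, h↔s, v↔e.

raise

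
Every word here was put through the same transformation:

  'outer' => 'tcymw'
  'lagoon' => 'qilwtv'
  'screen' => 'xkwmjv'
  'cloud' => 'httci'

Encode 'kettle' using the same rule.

Shifts by position in outer: pos 0: o→t (+5), pos 1: u→c (+8), pos 2: t→y (+5), pos 3: e→m (+8) — repeating every 2. It's a Vigenère-style cipher with numeric key [5,8]: position i shifts by key[i mod 2].
On kettle: k+5=p, e+8=m, t+5=y, t+8=b, l+5=q, e+8=m.

pmybqm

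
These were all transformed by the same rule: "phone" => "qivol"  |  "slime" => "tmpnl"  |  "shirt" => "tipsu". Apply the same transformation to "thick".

uipdl

Two shifts are in play — +7 for a/e/i/o/u, +1 for every other letter.
Applying it to thick: t(cons)+1=u, h(cons)+1=i, i(vowel)+7=p, c(cons)+1=d, k(cons)+1=l.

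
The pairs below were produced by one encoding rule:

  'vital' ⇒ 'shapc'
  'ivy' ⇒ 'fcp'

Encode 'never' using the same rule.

ylclu

The output letters match the input read backwards, each shifted +7: vital reversed is lativ. Read the word backwards and shift each letter +7.
For never: reverse → reven; then shift: r+7=y, e+7=l, v+7=c, e+7=l, n+7=u.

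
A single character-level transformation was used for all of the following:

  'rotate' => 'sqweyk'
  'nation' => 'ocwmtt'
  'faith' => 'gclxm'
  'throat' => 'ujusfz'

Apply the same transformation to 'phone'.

In rotate: r→s is +1, o→q is +2, t→w is +3, a→e is +4 — the shift increases by 1 each position. Each letter shifts forward by (position + 1), i.e. 1, 2, 3, … — the shift grows by one for each successive letter.
Applying it to phone: p+1=q, h+2=j, o+3=r, n+4=r, e+5=j.

qjrrj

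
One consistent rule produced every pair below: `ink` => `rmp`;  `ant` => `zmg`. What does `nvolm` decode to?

Each letter is replaced by its mirror in the alphabet: a↔z, b↔y, c↔x, and so on (the Atbash cipher).
Decoding nvolm: n↔m, v↔e, o↔l, l↔o, m↔n.

melon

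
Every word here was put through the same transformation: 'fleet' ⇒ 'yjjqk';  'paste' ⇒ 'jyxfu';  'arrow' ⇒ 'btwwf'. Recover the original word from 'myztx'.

south

Two steps: reverse the string, then apply a Caesar shift of +5.
Reversing it on myztx: shift back: m−5=h, y−5=t, z−5=u, t−5=o, x−5=s → htuos; then reverse → south.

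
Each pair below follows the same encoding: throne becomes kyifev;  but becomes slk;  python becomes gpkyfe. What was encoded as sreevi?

Compare letters: t→k is +17, h→y is +17, r→i is +17 — a constant shift. Each letter is shifted forward by 17 in the alphabet (a Caesar shift of +17).
Decoding sreevi: s−17=b, r−17=a, e−17=n, e−17=n, v−17=e, i−17=r.

banner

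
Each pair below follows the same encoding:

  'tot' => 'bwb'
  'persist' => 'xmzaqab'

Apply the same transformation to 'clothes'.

This is a Caesar cipher with shift 8.
For clothes: c+8=k, l+8=t, o+8=w, t+8=b, h+8=p, e+8=m, s+8=a.

ktwbpma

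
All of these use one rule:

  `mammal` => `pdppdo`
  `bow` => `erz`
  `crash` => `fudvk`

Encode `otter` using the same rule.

Each letter is shifted forward by 3 in the alphabet (a Caesar shift of +3).
Applying it to otter: o+3=r, t+3=w, t+3=w, e+3=h, r+3=u.

rwwhu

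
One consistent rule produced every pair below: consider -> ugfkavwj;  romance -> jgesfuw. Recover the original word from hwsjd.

pearl

Compare letters: c→u is +18, o→g is +18, n→f is +18 — a constant shift. This is a Caesar cipher with shift 18.
Decoding hwsjd: h−18=p, w−18=e, s−18=a, j−18=r, d−18=l.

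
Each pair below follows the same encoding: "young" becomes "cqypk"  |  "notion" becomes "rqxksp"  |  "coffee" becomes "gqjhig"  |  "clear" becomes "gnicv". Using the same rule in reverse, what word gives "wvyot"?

Shifts by position in young: pos 0: y→c (+4), pos 1: o→q (+2), pos 2: u→y (+4), pos 3: n→p (+2) — repeating every 2. The shifts repeat in a cycle of length 2: positions 0,1,… shift by +4, +2, then the pattern repeats.
Undoing it on wvyot: w−4=s, v−2=t, y−4=u, o−2=m, t−4=p.

stump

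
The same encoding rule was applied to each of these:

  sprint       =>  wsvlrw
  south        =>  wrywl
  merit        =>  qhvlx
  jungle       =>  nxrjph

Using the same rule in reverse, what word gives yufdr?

urban

The shifts repeat in a cycle of length 2: positions 0,1,… shift by +4, +3, then the pattern repeats.
Undoing it on yufdr: y−4=u, u−3=r, f−4=b, d−3=a, r−4=n.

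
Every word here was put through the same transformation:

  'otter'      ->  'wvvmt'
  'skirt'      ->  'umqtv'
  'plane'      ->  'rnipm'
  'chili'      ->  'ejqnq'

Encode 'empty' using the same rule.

morva

The shift depends on letter class: consonant t→v is +2, but vowel o→w is +8. The rule splits by letter class: vowels +8, consonants +2.
For empty: e(vowel)+8=m, m(cons)+2=o, p(cons)+2=r, t(cons)+2=v, y(cons)+2=a.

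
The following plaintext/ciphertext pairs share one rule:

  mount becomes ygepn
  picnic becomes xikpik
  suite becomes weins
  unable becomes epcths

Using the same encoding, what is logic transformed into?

hgaik

This is an affine cipher: with a=0,…,z=25, each position x becomes (17x+2) mod 26.
On logic: l(11)→17·11+2≡7=h; o(14)→17·14+2≡6=g; g(6)→17·6+2≡0=a; i(8)→17·8+2≡8=i; c(2)→17·2+2≡10=k (all mod 26).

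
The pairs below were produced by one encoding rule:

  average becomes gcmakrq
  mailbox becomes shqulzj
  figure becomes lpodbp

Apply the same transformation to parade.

Each letter shifts forward by (position + 6), i.e. 6, 7, 8, … — the shift grows by one for each successive letter.
On parade: p+6=v, a+7=h, r+8=z, a+9=j, d+10=n, e+11=p.

vhzjnp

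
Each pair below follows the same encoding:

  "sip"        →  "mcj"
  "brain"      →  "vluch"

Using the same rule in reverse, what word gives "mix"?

sod

Compare letters: s→m is +20, i→c is +20, p→j is +20 — a constant shift. Every letter moves 20 places later in the alphabet, wrapping around z→a.
Undoing it on mix: m−20=s, i−20=o, x−20=d.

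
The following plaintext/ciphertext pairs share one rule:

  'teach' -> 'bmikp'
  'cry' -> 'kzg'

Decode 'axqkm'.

Compare letters: t→b is +8, e→m is +8, a→i is +8 — a constant shift. It's a constant shift of +8 (ROT8).
Undoing it on axqkm: a−8=s, x−8=p, q−8=i, k−8=c, m−8=e.

spice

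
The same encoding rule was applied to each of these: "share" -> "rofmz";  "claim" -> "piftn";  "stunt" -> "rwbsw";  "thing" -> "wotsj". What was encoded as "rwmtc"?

strip

s(18)→r(17) and h(7)→o(14) fit y≡5x+5 (mod 26); the inverse of 5 mod 26 is 21. This is an affine cipher: with a=0,…,z=25, each position x becomes (5x+5) mod 26.
Undoing it on rwmtc: r(17)→21·(17−5)≡18=s; w(22)→21·(22−5)≡19=t; m(12)→21·(12−5)≡17=r; t(19)→21·(19−5)≡8=i; c(2)→21·(2−5)≡15=p (all mod 26).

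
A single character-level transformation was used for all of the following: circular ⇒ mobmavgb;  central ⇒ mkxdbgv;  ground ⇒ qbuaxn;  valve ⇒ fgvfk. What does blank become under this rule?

lvgxu

The shift depends on letter class: consonant c→m is +10, but vowel i→o is +6. Vowels shift forward by 6 and consonants shift forward by 10.
For blank: b(cons)+10=l, l(cons)+10=v, a(vowel)+6=g, n(cons)+10=x, k(cons)+10=u.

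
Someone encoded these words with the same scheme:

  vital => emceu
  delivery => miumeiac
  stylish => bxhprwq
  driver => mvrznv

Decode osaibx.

forest

Shifts by position in vital: pos 0: v→e (+9), pos 1: i→m (+4), pos 2: t→c (+9), pos 3: a→e (+4) — repeating every 2. It's a Vigenère-style cipher with numeric key [9,4]: position i shifts by key[i mod 2].
Undoing it on osaibx: o−9=f, s−4=o, a−9=r, i−4=e, b−9=s, x−4=t.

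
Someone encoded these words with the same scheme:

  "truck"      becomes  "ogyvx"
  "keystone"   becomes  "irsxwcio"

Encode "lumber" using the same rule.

The output letters match the input read backwards, each shifted +4: truck reversed is kcurt. Two steps: reverse the string, then apply a Caesar shift of +4.
On lumber: reverse → rebmul; then shift: r+4=v, e+4=i, b+4=f, m+4=q, u+4=y, l+4=p.

vifqyp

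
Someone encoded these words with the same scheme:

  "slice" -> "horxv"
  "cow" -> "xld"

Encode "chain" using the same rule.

xszrm

Each letter is replaced by its mirror in the alphabet: a↔z, b↔y, c↔x, and so on (the Atbash cipher).
For chain: c↔x, h↔s, a↔z, i↔r, n↔m.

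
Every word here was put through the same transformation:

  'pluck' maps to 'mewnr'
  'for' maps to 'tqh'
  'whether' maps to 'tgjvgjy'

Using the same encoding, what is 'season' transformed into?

The output letters match the input read backwards, each shifted +2: pluck reversed is kculp. Two steps: reverse the string, then apply a Caesar shift of +2.
Applying it to season: reverse → nosaes; then shift: n+2=p, o+2=q, s+2=u, a+2=c, e+2=g, s+2=u.

pqucgu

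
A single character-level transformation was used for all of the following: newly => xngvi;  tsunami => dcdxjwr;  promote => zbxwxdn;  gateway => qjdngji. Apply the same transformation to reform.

bnpxbw

The shift depends on letter class: consonant n→x is +10, but vowel e→n is +9. The rule splits by letter class: vowels +9, consonants +10.
Applying it to reform: r(cons)+10=b, e(vowel)+9=n, f(cons)+10=p, o(vowel)+9=x, r(cons)+10=b, m(cons)+10=w.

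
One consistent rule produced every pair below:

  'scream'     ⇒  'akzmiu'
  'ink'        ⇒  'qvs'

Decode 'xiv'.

Each letter is shifted forward by 8 in the alphabet (a Caesar shift of +8).
Undoing it on xiv: x−8=p, i−8=a, v−8=n.

pan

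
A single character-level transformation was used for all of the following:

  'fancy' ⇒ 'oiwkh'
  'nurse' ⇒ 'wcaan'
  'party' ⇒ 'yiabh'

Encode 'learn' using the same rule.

umjzw

The shifts repeat in a cycle of length 2: positions 0,1,… shift by +9, +8, then the pattern repeats.
On learn: l+9=u, e+8=m, a+9=j, r+8=z, n+9=w.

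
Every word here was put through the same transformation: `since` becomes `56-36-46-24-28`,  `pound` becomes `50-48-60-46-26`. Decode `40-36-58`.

kit

s(#19)→56 and i(#9)→36: differences scale by 2, so n = 2·pos + 18. With a=1..z=26, the number is 2·pos + 18.
Undoing it on 40-36-58: 40→(40−18)÷2=11=k, 36→(36−18)÷2=9=i, 58→(58−18)÷2=20=t.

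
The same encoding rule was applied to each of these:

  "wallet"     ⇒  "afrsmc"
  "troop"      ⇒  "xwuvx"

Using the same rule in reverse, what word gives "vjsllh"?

remedy

The shift increases by 1 at each position, starting from +4: 4, 5, 6, ….
Reversing it on vjsllh: v−4=r, j−5=e, s−6=m, l−7=e, l−8=d, h−9=y.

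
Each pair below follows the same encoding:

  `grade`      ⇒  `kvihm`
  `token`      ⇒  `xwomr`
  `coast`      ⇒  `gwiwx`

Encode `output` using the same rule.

wcxtcx

Two shifts are in play — +8 for a/e/i/o/u, +4 for every other letter.
On output: o(vowel)+8=w, u(vowel)+8=c, t(cons)+4=x, p(cons)+4=t, u(vowel)+8=c, t(cons)+4=x.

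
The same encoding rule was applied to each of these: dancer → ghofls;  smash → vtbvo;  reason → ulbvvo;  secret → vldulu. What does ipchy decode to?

fiber

Shifts by position in dancer: pos 0: d→g (+3), pos 1: a→h (+7), pos 2: n→o (+1), pos 3: c→f (+3), pos 4: e→l (+7), pos 5: r→s (+1) — repeating every 3. A repeating key of period 3 is used — shifts +3, +7, +1 over and over.
Undoing it on ipchy: i−3=f, p−7=i, c−1=b, h−3=e, y−7=r.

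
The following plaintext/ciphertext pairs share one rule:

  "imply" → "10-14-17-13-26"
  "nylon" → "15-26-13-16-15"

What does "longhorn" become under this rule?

i is letter #9 and maps to 10: an offset of 1. Letters become their 1-based position plus 1 (so a→2, b→3, …).
Applying it to longhorn: l=12→13, o=15→16, n=14→15, g=7→8, h=8→9, o=15→16, r=18→19, n=14→15.

13-16-15-8-9-16-19-15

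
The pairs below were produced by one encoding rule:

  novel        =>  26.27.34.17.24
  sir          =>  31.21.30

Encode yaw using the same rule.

The number is (letter's place in the alphabet, a=1) + 12.
Applying it to yaw: y=25→37, a=1→13, w=23→35.

37.13.35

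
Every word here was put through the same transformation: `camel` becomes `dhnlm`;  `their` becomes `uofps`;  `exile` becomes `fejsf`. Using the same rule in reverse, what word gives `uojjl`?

A repeating key of period 2 is used — shifts +1, +7 over and over.
Reversing it on uojjl: u−1=t, o−7=h, j−1=i, j−7=c, l−1=k.

thick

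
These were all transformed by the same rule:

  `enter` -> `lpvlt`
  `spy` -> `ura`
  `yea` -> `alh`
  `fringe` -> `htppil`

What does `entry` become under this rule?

lpvta

The shift depends on letter class: consonant n→p is +2, but vowel e→l is +7. Two shifts are in play — +7 for a/e/i/o/u, +2 for every other letter.
On entry: e(vowel)+7=l, n(cons)+2=p, t(cons)+2=v, r(cons)+2=t, y(cons)+2=a.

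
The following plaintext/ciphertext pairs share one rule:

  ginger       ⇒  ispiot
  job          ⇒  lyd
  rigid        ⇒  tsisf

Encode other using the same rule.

yvjot

The rule splits by letter class: vowels +10, consonants +2.
Applying it to other: o(vowel)+10=y, t(cons)+2=v, h(cons)+2=j, e(vowel)+10=o, r(cons)+2=t.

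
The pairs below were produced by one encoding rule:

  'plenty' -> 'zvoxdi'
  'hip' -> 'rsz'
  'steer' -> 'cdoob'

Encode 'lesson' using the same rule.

Compare letters: p→z is +10, l→v is +10, e→o is +10 — a constant shift. This is a Caesar cipher with shift 10.
On lesson: l+10=v, e+10=o, s+10=c, s+10=c, o+10=y, n+10=x.

voccyx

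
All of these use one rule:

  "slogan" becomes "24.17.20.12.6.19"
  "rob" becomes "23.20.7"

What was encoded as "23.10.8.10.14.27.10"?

receive

Letters become their 1-based position plus 5 (so a→6, b→7, …).
Decoding 23.10.8.10.14.27.10: 23→(23−5)÷1=18=r, 10→(10−5)÷1=5=e, 8→(8−5)÷1=3=c, 10→(10−5)÷1=5=e, 14→(14−5)÷1=9=i, 27→(27−5)÷1=22=v, 10→(10−5)÷1=5=e.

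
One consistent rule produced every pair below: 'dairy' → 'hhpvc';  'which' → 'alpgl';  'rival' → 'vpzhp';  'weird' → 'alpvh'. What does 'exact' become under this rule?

lbhgx

The rule splits by letter class: vowels +7, consonants +4.
For exact: e(vowel)+7=l, x(cons)+4=b, a(vowel)+7=h, c(cons)+4=g, t(cons)+4=x.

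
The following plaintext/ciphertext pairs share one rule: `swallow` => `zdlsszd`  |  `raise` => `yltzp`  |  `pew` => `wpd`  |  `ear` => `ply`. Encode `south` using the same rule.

The shift depends on letter class: consonant s→z is +7, but vowel a→l is +11. The rule splits by letter class: vowels +11, consonants +7.
For south: s(cons)+7=z, o(vowel)+11=z, u(vowel)+11=f, t(cons)+7=a, h(cons)+7=o.

zzfao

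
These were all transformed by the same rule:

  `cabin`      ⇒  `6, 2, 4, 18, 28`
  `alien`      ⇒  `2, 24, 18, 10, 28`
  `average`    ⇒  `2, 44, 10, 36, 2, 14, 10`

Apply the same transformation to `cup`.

6, 42, 32

c(#3)→6 and a(#1)→2: differences scale by 2, so n = 2·pos + 0. With a=1..z=26, the number is 2·pos.
On cup: c=3→6, u=21→42, p=16→32.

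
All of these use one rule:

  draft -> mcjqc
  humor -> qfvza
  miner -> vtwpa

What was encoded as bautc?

split

Shifts by position in draft: pos 0: d→m (+9), pos 1: r→c (+11), pos 2: a→j (+9), pos 3: f→q (+11) — repeating every 2. The shifts repeat in a cycle of length 2: positions 0,1,… shift by +9, +11, then the pattern repeats.
Undoing it on bautc: b−9=s, a−11=p, u−9=l, t−11=i, c−9=t.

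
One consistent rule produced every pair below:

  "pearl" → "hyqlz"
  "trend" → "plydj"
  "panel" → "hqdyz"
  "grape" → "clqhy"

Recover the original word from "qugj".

p(15)→h(7) and e(4)→y(24) fit y≡15x+16 (mod 26); the inverse of 15 mod 26 is 7. Treating letters as 0–25, the rule is x ↦ 15x + 16 (mod 26).
Reversing it on qugj: q(16)→7·(16−16)≡0=a; u(20)→7·(20−16)≡2=c; g(6)→7·(6−16)≡8=i; j(9)→7·(9−16)≡3=d (all mod 26).

acid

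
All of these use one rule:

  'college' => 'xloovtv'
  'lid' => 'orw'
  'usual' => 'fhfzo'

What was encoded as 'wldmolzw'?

Each pair mirrors across the alphabet (c↔x, o↔l, l↔o): positions sum to 25. This is the alphabet-reversal cipher (Atbash): a becomes z, b becomes y, etc.
Decoding wldmolzw: w↔d, l↔o, d↔w, m↔n, o↔l, l↔o, z↔a, w↔d.

download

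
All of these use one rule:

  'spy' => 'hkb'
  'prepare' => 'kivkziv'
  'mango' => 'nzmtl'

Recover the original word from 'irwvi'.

rider

Each pair mirrors across the alphabet (s↔h, p↔k, y↔b): positions sum to 25. Each letter is replaced by its mirror in the alphabet: a↔z, b↔y, c↔x, and so on (the Atbash cipher).
Decoding irwvi: i↔r, r↔i, w↔d, v↔e, i↔r.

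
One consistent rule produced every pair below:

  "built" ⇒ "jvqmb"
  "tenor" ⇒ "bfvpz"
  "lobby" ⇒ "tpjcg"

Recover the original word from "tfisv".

Shifts by position in built: pos 0: b→j (+8), pos 1: u→v (+1), pos 2: i→q (+8), pos 3: l→m (+1) — repeating every 2. A repeating key of period 2 is used — shifts +8, +1 over and over.
Decoding tfisv: t−8=l, f−1=e, i−8=a, s−1=r, v−8=n.

learn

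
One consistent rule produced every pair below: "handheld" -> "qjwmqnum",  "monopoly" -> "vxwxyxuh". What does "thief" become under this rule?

cqrno

It's a constant shift of +9 (ROT9).
For thief: t+9=c, h+9=q, i+9=r, e+9=n, f+9=o.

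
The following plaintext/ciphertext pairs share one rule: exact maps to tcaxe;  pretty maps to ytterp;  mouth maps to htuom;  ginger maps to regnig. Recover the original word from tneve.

event

The word is simply reversed.
Undoing it on tneve: then reverse → event.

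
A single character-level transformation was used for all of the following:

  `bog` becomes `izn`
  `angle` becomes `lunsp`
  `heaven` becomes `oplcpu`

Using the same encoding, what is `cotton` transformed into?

jzaazu

The rule splits by letter class: vowels +11, consonants +7.
Applying it to cotton: c(cons)+7=j, o(vowel)+11=z, t(cons)+7=a, t(cons)+7=a, o(vowel)+11=z, n(cons)+7=u.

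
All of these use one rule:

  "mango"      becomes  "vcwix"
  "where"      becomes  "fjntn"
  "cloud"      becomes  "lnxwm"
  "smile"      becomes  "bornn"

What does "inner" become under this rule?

A repeating key of period 2 is used — shifts +9, +2 over and over.
For inner: i+9=r, n+2=p, n+9=w, e+2=g, r+9=a.

rpwga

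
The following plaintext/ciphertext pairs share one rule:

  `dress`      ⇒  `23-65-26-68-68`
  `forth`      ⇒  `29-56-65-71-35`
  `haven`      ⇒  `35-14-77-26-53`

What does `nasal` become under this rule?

53-14-68-14-47

d(#4)→23 and r(#18)→65: differences scale by 3, so n = 3·pos + 11. With a=1..z=26, the number is 3·pos + 11.
Applying it to nasal: n=14→53, a=1→14, s=19→68, a=1→14, l=12→47.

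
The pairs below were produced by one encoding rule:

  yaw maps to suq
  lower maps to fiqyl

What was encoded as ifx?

Compare letters: y→s is +20, a→u is +20, w→q is +20 — a constant shift. It's a constant shift of +20 (ROT20).
Undoing it on ifx: i−20=o, f−20=l, x−20=d.

old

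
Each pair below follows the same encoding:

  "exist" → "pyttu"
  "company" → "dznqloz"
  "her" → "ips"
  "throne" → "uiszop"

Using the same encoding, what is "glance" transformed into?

hmlodp

The rule splits by letter class: vowels +11, consonants +1.
Applying it to glance: g(cons)+1=h, l(cons)+1=m, a(vowel)+11=l, n(cons)+1=o, c(cons)+1=d, e(vowel)+11=p.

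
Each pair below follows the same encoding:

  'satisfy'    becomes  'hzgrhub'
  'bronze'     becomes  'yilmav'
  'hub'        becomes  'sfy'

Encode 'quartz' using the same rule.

jfziga

This is the alphabet-reversal cipher (Atbash): a becomes z, b becomes y, etc.
Applying it to quartz: q↔j, u↔f, a↔z, r↔i, t↔g, z↔a.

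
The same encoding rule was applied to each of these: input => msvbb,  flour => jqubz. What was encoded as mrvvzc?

In input: i→m is +4, n→s is +5, p→v is +6, u→b is +7 — the shift increases by 1 each position. The shift increases by 1 at each position, starting from +4: 4, 5, 6, ….
Reversing it on mrvvzc: m−4=i, r−5=m, v−6=p, v−7=o, z−8=r, c−9=t.

import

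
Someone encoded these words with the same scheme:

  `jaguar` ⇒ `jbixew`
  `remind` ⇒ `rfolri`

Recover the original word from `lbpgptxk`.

In jaguar: j→j is +0, a→b is +1, g→i is +2, u→x is +3 — the shift increases by 1 each position. The shift increases by 1 at each position, starting from +0: 0, 1, 2, ….
Reversing it on lbpgptxk: l−0=l, b−1=a, p−2=n, g−3=d, p−4=l, t−5=o, x−6=r, k−7=d.

landlord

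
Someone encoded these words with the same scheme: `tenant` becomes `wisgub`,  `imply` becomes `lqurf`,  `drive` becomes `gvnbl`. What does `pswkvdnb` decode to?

In tenant: t→w is +3, e→i is +4, n→s is +5, a→g is +6 — the shift increases by 1 each position. Each letter shifts forward by (position + 3), i.e. 3, 4, 5, … — the shift grows by one for each successive letter.
Reversing it on pswkvdnb: p−3=m, s−4=o, w−5=r, k−6=e, v−7=o, d−8=v, n−9=e, b−10=r.

moreover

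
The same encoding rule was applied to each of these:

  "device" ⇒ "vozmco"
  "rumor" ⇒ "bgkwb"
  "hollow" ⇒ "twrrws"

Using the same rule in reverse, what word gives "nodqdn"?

tenant

d(3)→v(21) and e(4)→o(14) fit y≡19x+16 (mod 26); the inverse of 19 mod 26 is 11. Each letter's alphabet position (a=0..z=25) is mapped through 19·x+16 mod 26 — an affine cipher.
Undoing it on nodqdn: n(13)→11·(13−16)≡19=t; o(14)→11·(14−16)≡4=e; d(3)→11·(3−16)≡13=n; q(16)→11·(16−16)≡0=a; d(3)→11·(3−16)≡13=n; n(13)→11·(13−16)≡19=t (all mod 26).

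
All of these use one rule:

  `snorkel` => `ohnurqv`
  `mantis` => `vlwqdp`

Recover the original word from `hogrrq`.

noodle

The output letters match the input read backwards, each shifted +3: snorkel reversed is lekrons. The word is reversed, then every letter is shifted forward by 3.
Undoing it on hogrrq: shift back: h−3=e, o−3=l, g−3=d, r−3=o, r−3=o, q−3=n → eldoon; then reverse → noodle.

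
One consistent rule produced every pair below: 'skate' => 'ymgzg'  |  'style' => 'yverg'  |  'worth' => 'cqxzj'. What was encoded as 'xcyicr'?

A repeating key of period 3 is used — shifts +6, +2, +6 over and over.
Decoding xcyicr: x−6=r, c−2=a, y−6=s, i−6=c, c−2=a, r−6=l.

rascal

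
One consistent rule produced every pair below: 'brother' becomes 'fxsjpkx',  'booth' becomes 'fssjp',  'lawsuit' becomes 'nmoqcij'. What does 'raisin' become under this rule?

b(1)→f(5) and r(17)→x(23) fit y≡19x+12 (mod 26); the inverse of 19 mod 26 is 11. This is an affine cipher: with a=0,…,z=25, each position x becomes (19x+12) mod 26.
Applying it to raisin: r(17)→19·17+12≡23=x; a(0)→19·0+12≡12=m; i(8)→19·8+12≡8=i; s(18)→19·18+12≡16=q; i(8)→19·8+12≡8=i; n(13)→19·13+12≡25=z (all mod 26).

xmiqiz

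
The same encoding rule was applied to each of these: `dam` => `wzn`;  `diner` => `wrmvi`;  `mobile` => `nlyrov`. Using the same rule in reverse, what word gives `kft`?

pug

Each pair mirrors across the alphabet (d↔w, a↔z, m↔n): positions sum to 25. Letters are reflected about the middle of the alphabet (position → 25−position): Atbash.
Decoding kft: k↔p, f↔u, t↔g.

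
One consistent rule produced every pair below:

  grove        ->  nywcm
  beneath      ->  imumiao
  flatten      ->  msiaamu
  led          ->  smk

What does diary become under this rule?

Vowels shift forward by 8 and consonants shift forward by 7.
For diary: d(cons)+7=k, i(vowel)+8=q, a(vowel)+8=i, r(cons)+7=y, y(cons)+7=f.

kqiyf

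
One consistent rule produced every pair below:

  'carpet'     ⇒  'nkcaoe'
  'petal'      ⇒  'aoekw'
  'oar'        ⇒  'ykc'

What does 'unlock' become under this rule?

eywynv

Vowels shift forward by 10 and consonants shift forward by 11.
Applying it to unlock: u(vowel)+10=e, n(cons)+11=y, l(cons)+11=w, o(vowel)+10=y, c(cons)+11=n, k(cons)+11=v.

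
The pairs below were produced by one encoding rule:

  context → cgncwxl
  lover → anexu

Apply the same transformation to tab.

kjc

The output letters match the input read backwards, each shifted +9: context reversed is txetnoc. Two steps: reverse the string, then apply a Caesar shift of +9.
On tab: reverse → bat; then shift: b+9=k, a+9=j, t+9=c.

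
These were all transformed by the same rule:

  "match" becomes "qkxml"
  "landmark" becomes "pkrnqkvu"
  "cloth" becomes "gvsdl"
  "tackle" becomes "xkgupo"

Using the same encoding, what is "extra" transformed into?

ihxbe

Shifts by position in match: pos 0: m→q (+4), pos 1: a→k (+10), pos 2: t→x (+4), pos 3: c→m (+10) — repeating every 2. It's a Vigenère-style cipher with numeric key [4,10]: position i shifts by key[i mod 2].
For extra: e+4=i, x+10=h, t+4=x, r+10=b, a+4=e.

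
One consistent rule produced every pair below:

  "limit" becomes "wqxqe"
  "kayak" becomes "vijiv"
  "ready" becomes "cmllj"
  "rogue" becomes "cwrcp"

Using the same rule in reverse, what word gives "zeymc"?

The shifts repeat in a cycle of length 2: positions 0,1,… shift by +11, +8, then the pattern repeats.
Reversing it on zeymc: z−11=o, e−8=w, y−11=n, m−8=e, c−11=r.

owner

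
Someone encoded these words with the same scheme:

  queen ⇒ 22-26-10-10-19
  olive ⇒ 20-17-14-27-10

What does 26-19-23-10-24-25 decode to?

unrest

q is letter #17 and maps to 22: an offset of 5. The number is (letter's place in the alphabet, a=1) + 5.
Undoing it on 26-19-23-10-24-25: 26→(26−5)÷1=21=u, 19→(19−5)÷1=14=n, 23→(23−5)÷1=18=r, 10→(10−5)÷1=5=e, 24→(24−5)÷1=19=s, 25→(25−5)÷1=20=t.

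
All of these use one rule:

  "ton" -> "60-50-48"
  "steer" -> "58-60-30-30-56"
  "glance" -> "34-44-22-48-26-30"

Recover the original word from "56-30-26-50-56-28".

t(#20)→60 and o(#15)→50: differences scale by 2, so n = 2·pos + 20. Each letter becomes 2×(its alphabet position, a=1..z=26) + 20.
Decoding 56-30-26-50-56-28: 56→(56−20)÷2=18=r, 30→(30−20)÷2=5=e, 26→(26−20)÷2=3=c, 50→(50−20)÷2=15=o, 56→(56−20)÷2=18=r, 28→(28−20)÷2=4=d.

record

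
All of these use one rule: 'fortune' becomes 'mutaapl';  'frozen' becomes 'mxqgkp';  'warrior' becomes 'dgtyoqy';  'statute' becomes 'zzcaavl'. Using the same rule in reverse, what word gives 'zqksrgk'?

Shifts by position in fortune: pos 0: f→m (+7), pos 1: o→u (+6), pos 2: r→t (+2), pos 3: t→a (+7), pos 4: u→a (+6), pos 5: n→p (+2) — repeating every 3. It's a Vigenère-style cipher with numeric key [7,6,2]: position i shifts by key[i mod 3].
Undoing it on zqksrgk: z−7=s, q−6=k, k−2=i, s−7=l, r−6=l, g−2=e, k−7=d.

skilled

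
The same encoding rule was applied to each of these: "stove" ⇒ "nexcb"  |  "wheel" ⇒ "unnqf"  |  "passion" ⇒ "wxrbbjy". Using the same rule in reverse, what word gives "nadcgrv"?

Read the word backwards and shift each letter +9.
Decoding nadcgrv: shift back: n−9=e, a−9=r, d−9=u, c−9=t, g−9=x, r−9=i, v−9=m → erutxim; then reverse → mixture.

mixture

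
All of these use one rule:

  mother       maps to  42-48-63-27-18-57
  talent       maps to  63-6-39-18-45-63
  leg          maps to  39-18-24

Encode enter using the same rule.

m(#13)→42 and o(#15)→48: differences scale by 3, so n = 3·pos + 3. The formula is n = 3×(alphabet index, a=1) + 3.
For enter: e=5→18, n=14→45, t=20→63, e=5→18, r=18→57.

18-45-63-18-57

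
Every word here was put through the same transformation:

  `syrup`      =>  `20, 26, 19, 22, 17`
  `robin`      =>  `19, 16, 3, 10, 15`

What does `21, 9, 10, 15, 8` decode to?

s is letter #19 and maps to 20: an offset of 1. Letters become their 1-based position plus 1 (so a→2, b→3, …).
Undoing it on 21, 9, 10, 15, 8: 21→(21−1)÷1=20=t, 9→(9−1)÷1=8=h, 10→(10−1)÷1=9=i, 15→(15−1)÷1=14=n, 8→(8−1)÷1=7=g.

thing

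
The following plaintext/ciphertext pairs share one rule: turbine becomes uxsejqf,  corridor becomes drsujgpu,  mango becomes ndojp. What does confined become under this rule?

It's a Vigenère-style cipher with numeric key [1,3]: position i shifts by key[i mod 2].
On confined: c+1=d, o+3=r, n+1=o, f+3=i, i+1=j, n+3=q, e+1=f, d+3=g.

droijqfg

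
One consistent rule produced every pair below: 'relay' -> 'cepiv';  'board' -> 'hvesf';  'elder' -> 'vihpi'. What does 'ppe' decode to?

The output letters match the input read backwards, each shifted +4: relay reversed is yaler. Read the word backwards and shift each letter +4.
Undoing it on ppe: shift back: p−4=l, p−4=l, e−4=a → lla; then reverse → all.

all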